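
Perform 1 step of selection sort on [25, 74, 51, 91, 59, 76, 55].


Initial: [25, 74, 51, 91, 59, 76, 55]
Step 1: min=25 at 0
  Swap: [25, 74, 51, 91, 59, 76, 55]

After 1 step: [25, 74, 51, 91, 59, 76, 55]


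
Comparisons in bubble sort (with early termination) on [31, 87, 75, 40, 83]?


Algorithm: bubble sort (with early termination)
Input: [31, 87, 75, 40, 83]
Sorted: [31, 40, 75, 83, 87]

9


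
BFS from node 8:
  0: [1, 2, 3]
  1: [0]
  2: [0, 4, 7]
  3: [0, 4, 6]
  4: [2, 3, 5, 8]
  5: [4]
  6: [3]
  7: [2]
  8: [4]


Visit 8, enqueue [4]
Visit 4, enqueue [2, 3, 5]
Visit 2, enqueue [0, 7]
Visit 3, enqueue [6]
Visit 5, enqueue []
Visit 0, enqueue [1]
Visit 7, enqueue []
Visit 6, enqueue []
Visit 1, enqueue []

BFS order: [8, 4, 2, 3, 5, 0, 7, 6, 1]


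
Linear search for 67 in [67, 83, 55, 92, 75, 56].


i=0: 67==67 found!

Found at 0, 1 comps


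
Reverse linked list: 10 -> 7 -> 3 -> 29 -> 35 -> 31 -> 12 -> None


Step 1: curr=10, set curr.next=prev(None) | reversed so far: 10
Step 2: curr=7, set curr.next=prev(10) | reversed so far: 7 -> 10
Step 3: curr=3, set curr.next=prev(7) | reversed so far: 3 -> 7 -> 10
Step 4: curr=29, set curr.next=prev(3) | reversed so far: 29 -> 3 -> 7 -> 10
Step 5: curr=35, set curr.next=prev(29) | reversed so far: 35 -> 29 -> 3 -> 7 -> 10
Step 6: curr=31, set curr.next=prev(35) | reversed so far: 31 -> 35 -> 29 -> 3 -> 7 -> 10
Step 7: curr=12, set curr.next=prev(31) | reversed so far: 12 -> 31 -> 35 -> 29 -> 3 -> 7 -> 10

12 -> 31 -> 35 -> 29 -> 3 -> 7 -> 10 -> None


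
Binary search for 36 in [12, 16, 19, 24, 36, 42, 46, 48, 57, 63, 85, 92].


Step 1: lo=0, hi=11, mid=5, val=42
Step 2: lo=0, hi=4, mid=2, val=19
Step 3: lo=3, hi=4, mid=3, val=24
Step 4: lo=4, hi=4, mid=4, val=36

Found at index 4


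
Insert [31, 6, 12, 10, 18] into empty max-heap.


Insert 31: [31]
Insert 6: [31, 6]
Insert 12: [31, 6, 12]
Insert 10: [31, 10, 12, 6]
Insert 18: [31, 18, 12, 6, 10]

Final heap: [31, 18, 12, 6, 10]


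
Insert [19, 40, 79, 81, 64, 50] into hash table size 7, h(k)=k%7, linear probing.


Insert 19: h=5 -> slot 5
Insert 40: h=5, 1 probes -> slot 6
Insert 79: h=2 -> slot 2
Insert 81: h=4 -> slot 4
Insert 64: h=1 -> slot 1
Insert 50: h=1, 2 probes -> slot 3

Table: [None, 64, 79, 50, 81, 19, 40]


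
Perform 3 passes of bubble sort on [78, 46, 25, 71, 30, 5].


Initial: [78, 46, 25, 71, 30, 5]
Pass 1: [46, 25, 71, 30, 5, 78] (5 swaps)
Pass 2: [25, 46, 30, 5, 71, 78] (3 swaps)
Pass 3: [25, 30, 5, 46, 71, 78] (2 swaps)

After 3 passes: [25, 30, 5, 46, 71, 78]


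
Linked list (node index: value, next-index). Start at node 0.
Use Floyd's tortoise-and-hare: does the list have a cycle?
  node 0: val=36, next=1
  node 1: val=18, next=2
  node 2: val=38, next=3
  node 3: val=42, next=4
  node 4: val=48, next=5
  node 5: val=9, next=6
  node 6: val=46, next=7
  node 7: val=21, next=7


Floyd's tortoise (slow, +1) and hare (fast, +2):
  init: slow=0, fast=0
  step 1: slow=1, fast=2
  step 2: slow=2, fast=4
  step 3: slow=3, fast=6
  step 4: slow=4, fast=7
  step 5: slow=5, fast=7
  step 6: slow=6, fast=7
  step 7: slow=7, fast=7
  slow == fast at node 7: cycle detected

Cycle: yes


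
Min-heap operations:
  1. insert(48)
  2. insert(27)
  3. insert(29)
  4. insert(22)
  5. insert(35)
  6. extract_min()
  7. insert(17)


insert(48) -> [48]
insert(27) -> [27, 48]
insert(29) -> [27, 48, 29]
insert(22) -> [22, 27, 29, 48]
insert(35) -> [22, 27, 29, 48, 35]
extract_min()->22, [27, 35, 29, 48]
insert(17) -> [17, 27, 29, 48, 35]

Final heap: [17, 27, 29, 48, 35]


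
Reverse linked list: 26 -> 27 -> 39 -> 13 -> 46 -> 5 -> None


Step 1: curr=26, set curr.next=prev(None) | reversed so far: 26
Step 2: curr=27, set curr.next=prev(26) | reversed so far: 27 -> 26
Step 3: curr=39, set curr.next=prev(27) | reversed so far: 39 -> 27 -> 26
Step 4: curr=13, set curr.next=prev(39) | reversed so far: 13 -> 39 -> 27 -> 26
Step 5: curr=46, set curr.next=prev(13) | reversed so far: 46 -> 13 -> 39 -> 27 -> 26
Step 6: curr=5, set curr.next=prev(46) | reversed so far: 5 -> 46 -> 13 -> 39 -> 27 -> 26

5 -> 46 -> 13 -> 39 -> 27 -> 26 -> None


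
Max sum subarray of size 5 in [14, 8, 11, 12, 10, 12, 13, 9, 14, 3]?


[0:5]: 55
[1:6]: 53
[2:7]: 58
[3:8]: 56
[4:9]: 58
[5:10]: 51

Max: 58 at [2:7]


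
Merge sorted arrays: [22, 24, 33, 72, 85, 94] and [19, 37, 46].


Take 19 from B
Take 22 from A
Take 24 from A
Take 33 from A
Take 37 from B
Take 46 from B

Merged: [19, 22, 24, 33, 37, 46, 72, 85, 94]


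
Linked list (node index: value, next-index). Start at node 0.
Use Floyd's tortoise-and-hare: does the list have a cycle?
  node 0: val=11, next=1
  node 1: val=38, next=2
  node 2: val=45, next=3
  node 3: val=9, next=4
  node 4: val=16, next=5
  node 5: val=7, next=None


Floyd's tortoise (slow, +1) and hare (fast, +2):
  init: slow=0, fast=0
  step 1: slow=1, fast=2
  step 2: slow=2, fast=4
  step 3: fast 4->5->None, no cycle

Cycle: no


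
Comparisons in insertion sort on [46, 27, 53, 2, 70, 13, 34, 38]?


Algorithm: insertion sort
Input: [46, 27, 53, 2, 70, 13, 34, 38]
Sorted: [2, 13, 27, 34, 38, 46, 53, 70]

19


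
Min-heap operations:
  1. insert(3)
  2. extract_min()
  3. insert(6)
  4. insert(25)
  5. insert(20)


insert(3) -> [3]
extract_min()->3, []
insert(6) -> [6]
insert(25) -> [6, 25]
insert(20) -> [6, 25, 20]

Final heap: [6, 25, 20]


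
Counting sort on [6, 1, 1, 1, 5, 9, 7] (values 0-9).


Input: [6, 1, 1, 1, 5, 9, 7]
Counts: [0, 3, 0, 0, 0, 1, 1, 1, 0, 1]

Sorted: [1, 1, 1, 5, 6, 7, 9]


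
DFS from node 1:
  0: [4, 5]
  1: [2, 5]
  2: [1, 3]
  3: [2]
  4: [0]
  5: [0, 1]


Visit 1, push [5, 2]
Visit 2, push [3]
Visit 3, push []
Visit 5, push [0]
Visit 0, push [4]
Visit 4, push []

DFS order: [1, 2, 3, 5, 0, 4]


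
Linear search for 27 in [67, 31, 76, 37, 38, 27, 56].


i=0: 67!=27
i=1: 31!=27
i=2: 76!=27
i=3: 37!=27
i=4: 38!=27
i=5: 27==27 found!

Found at 5, 6 comps


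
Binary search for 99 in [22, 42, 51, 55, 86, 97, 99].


Step 1: lo=0, hi=6, mid=3, val=55
Step 2: lo=4, hi=6, mid=5, val=97
Step 3: lo=6, hi=6, mid=6, val=99

Found at index 6


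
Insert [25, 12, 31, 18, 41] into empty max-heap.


Insert 25: [25]
Insert 12: [25, 12]
Insert 31: [31, 12, 25]
Insert 18: [31, 18, 25, 12]
Insert 41: [41, 31, 25, 12, 18]

Final heap: [41, 31, 25, 12, 18]


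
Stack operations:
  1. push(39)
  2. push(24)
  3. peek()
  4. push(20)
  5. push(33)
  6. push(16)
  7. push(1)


push(39) -> [39]
push(24) -> [39, 24]
peek()->24
push(20) -> [39, 24, 20]
push(33) -> [39, 24, 20, 33]
push(16) -> [39, 24, 20, 33, 16]
push(1) -> [39, 24, 20, 33, 16, 1]

Final stack: [39, 24, 20, 33, 16, 1]


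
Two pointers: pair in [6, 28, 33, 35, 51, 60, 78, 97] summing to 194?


lo=0(6)+hi=7(97)=103
lo=1(28)+hi=7(97)=125
lo=2(33)+hi=7(97)=130
lo=3(35)+hi=7(97)=132
lo=4(51)+hi=7(97)=148
lo=5(60)+hi=7(97)=157
lo=6(78)+hi=7(97)=175

No pair found


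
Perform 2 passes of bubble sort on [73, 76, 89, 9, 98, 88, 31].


Initial: [73, 76, 89, 9, 98, 88, 31]
Pass 1: [73, 76, 9, 89, 88, 31, 98] (3 swaps)
Pass 2: [73, 9, 76, 88, 31, 89, 98] (3 swaps)

After 2 passes: [73, 9, 76, 88, 31, 89, 98]


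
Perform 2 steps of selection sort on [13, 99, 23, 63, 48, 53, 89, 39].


Initial: [13, 99, 23, 63, 48, 53, 89, 39]
Step 1: min=13 at 0
  Swap: [13, 99, 23, 63, 48, 53, 89, 39]
Step 2: min=23 at 2
  Swap: [13, 23, 99, 63, 48, 53, 89, 39]

After 2 steps: [13, 23, 99, 63, 48, 53, 89, 39]


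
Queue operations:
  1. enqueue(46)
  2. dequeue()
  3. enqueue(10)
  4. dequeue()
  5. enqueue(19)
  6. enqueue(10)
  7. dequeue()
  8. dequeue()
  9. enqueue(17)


enqueue(46) -> [46]
dequeue()->46, []
enqueue(10) -> [10]
dequeue()->10, []
enqueue(19) -> [19]
enqueue(10) -> [19, 10]
dequeue()->19, [10]
dequeue()->10, []
enqueue(17) -> [17]

Final queue: [17]


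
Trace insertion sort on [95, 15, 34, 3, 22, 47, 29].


Initial: [95, 15, 34, 3, 22, 47, 29]
Insert 15: [15, 95, 34, 3, 22, 47, 29]
Insert 34: [15, 34, 95, 3, 22, 47, 29]
Insert 3: [3, 15, 34, 95, 22, 47, 29]
Insert 22: [3, 15, 22, 34, 95, 47, 29]
Insert 47: [3, 15, 22, 34, 47, 95, 29]
Insert 29: [3, 15, 22, 29, 34, 47, 95]

Sorted: [3, 15, 22, 29, 34, 47, 95]


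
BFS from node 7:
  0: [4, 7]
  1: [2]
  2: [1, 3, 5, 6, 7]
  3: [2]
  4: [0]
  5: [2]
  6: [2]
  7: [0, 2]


Visit 7, enqueue [0, 2]
Visit 0, enqueue [4]
Visit 2, enqueue [1, 3, 5, 6]
Visit 4, enqueue []
Visit 1, enqueue []
Visit 3, enqueue []
Visit 5, enqueue []
Visit 6, enqueue []

BFS order: [7, 0, 2, 4, 1, 3, 5, 6]


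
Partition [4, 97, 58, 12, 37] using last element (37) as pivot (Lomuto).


Pivot: 37
  4 <= 37: advance i (no swap)
  12 <= 37: swap -> [4, 12, 58, 97, 37]
Place pivot at 2: [4, 12, 37, 97, 58]

Partitioned: [4, 12, 37, 97, 58]


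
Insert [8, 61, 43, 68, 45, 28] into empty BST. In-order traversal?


Insert 8: root
Insert 61: R from 8
Insert 43: R from 8 -> L from 61
Insert 68: R from 8 -> R from 61
Insert 45: R from 8 -> L from 61 -> R from 43
Insert 28: R from 8 -> L from 61 -> L from 43

In-order: [8, 28, 43, 45, 61, 68]


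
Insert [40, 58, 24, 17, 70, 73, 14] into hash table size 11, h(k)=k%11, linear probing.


Insert 40: h=7 -> slot 7
Insert 58: h=3 -> slot 3
Insert 24: h=2 -> slot 2
Insert 17: h=6 -> slot 6
Insert 70: h=4 -> slot 4
Insert 73: h=7, 1 probes -> slot 8
Insert 14: h=3, 2 probes -> slot 5

Table: [None, None, 24, 58, 70, 14, 17, 40, 73, None, None]


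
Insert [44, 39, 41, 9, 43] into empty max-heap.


Insert 44: [44]
Insert 39: [44, 39]
Insert 41: [44, 39, 41]
Insert 9: [44, 39, 41, 9]
Insert 43: [44, 43, 41, 9, 39]

Final heap: [44, 43, 41, 9, 39]


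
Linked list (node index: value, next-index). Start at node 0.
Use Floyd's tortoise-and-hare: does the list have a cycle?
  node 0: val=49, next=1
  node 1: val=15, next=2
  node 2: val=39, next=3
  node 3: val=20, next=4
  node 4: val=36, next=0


Floyd's tortoise (slow, +1) and hare (fast, +2):
  init: slow=0, fast=0
  step 1: slow=1, fast=2
  step 2: slow=2, fast=4
  step 3: slow=3, fast=1
  step 4: slow=4, fast=3
  step 5: slow=0, fast=0
  slow == fast at node 0: cycle detected

Cycle: yes


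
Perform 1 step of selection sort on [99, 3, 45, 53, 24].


Initial: [99, 3, 45, 53, 24]
Step 1: min=3 at 1
  Swap: [3, 99, 45, 53, 24]

After 1 step: [3, 99, 45, 53, 24]


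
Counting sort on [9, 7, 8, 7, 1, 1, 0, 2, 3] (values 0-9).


Input: [9, 7, 8, 7, 1, 1, 0, 2, 3]
Counts: [1, 2, 1, 1, 0, 0, 0, 2, 1, 1]

Sorted: [0, 1, 1, 2, 3, 7, 7, 8, 9]


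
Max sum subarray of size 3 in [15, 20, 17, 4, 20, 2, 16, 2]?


[0:3]: 52
[1:4]: 41
[2:5]: 41
[3:6]: 26
[4:7]: 38
[5:8]: 20

Max: 52 at [0:3]


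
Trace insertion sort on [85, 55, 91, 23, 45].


Initial: [85, 55, 91, 23, 45]
Insert 55: [55, 85, 91, 23, 45]
Insert 91: [55, 85, 91, 23, 45]
Insert 23: [23, 55, 85, 91, 45]
Insert 45: [23, 45, 55, 85, 91]

Sorted: [23, 45, 55, 85, 91]


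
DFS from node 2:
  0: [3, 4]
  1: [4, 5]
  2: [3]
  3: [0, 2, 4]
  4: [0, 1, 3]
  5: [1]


Visit 2, push [3]
Visit 3, push [4, 0]
Visit 0, push [4]
Visit 4, push [1]
Visit 1, push [5]
Visit 5, push []

DFS order: [2, 3, 0, 4, 1, 5]


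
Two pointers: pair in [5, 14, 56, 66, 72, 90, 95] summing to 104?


lo=0(5)+hi=6(95)=100
lo=1(14)+hi=6(95)=109
lo=1(14)+hi=5(90)=104

Yes: 14+90=104


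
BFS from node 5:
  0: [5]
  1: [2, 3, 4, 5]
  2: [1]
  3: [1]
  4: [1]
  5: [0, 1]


Visit 5, enqueue [0, 1]
Visit 0, enqueue []
Visit 1, enqueue [2, 3, 4]
Visit 2, enqueue []
Visit 3, enqueue []
Visit 4, enqueue []

BFS order: [5, 0, 1, 2, 3, 4]


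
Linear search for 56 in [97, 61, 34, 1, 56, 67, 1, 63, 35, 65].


i=0: 97!=56
i=1: 61!=56
i=2: 34!=56
i=3: 1!=56
i=4: 56==56 found!

Found at 4, 5 comps


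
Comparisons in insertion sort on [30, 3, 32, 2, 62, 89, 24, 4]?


Algorithm: insertion sort
Input: [30, 3, 32, 2, 62, 89, 24, 4]
Sorted: [2, 3, 4, 24, 30, 32, 62, 89]

18


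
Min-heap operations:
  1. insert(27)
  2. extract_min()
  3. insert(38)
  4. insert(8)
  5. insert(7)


insert(27) -> [27]
extract_min()->27, []
insert(38) -> [38]
insert(8) -> [8, 38]
insert(7) -> [7, 38, 8]

Final heap: [7, 38, 8]


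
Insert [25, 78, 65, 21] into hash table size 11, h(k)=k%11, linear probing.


Insert 25: h=3 -> slot 3
Insert 78: h=1 -> slot 1
Insert 65: h=10 -> slot 10
Insert 21: h=10, 1 probes -> slot 0

Table: [21, 78, None, 25, None, None, None, None, None, None, 65]


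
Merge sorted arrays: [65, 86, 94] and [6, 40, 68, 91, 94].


Take 6 from B
Take 40 from B
Take 65 from A
Take 68 from B
Take 86 from A
Take 91 from B
Take 94 from A

Merged: [6, 40, 65, 68, 86, 91, 94, 94]


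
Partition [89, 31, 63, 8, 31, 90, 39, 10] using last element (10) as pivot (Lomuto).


Pivot: 10
  8 <= 10: swap -> [8, 31, 63, 89, 31, 90, 39, 10]
Place pivot at 1: [8, 10, 63, 89, 31, 90, 39, 31]

Partitioned: [8, 10, 63, 89, 31, 90, 39, 31]


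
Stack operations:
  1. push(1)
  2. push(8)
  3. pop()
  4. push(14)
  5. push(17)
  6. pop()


push(1) -> [1]
push(8) -> [1, 8]
pop()->8, [1]
push(14) -> [1, 14]
push(17) -> [1, 14, 17]
pop()->17, [1, 14]

Final stack: [1, 14]


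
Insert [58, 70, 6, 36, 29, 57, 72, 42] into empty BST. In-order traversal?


Insert 58: root
Insert 70: R from 58
Insert 6: L from 58
Insert 36: L from 58 -> R from 6
Insert 29: L from 58 -> R from 6 -> L from 36
Insert 57: L from 58 -> R from 6 -> R from 36
Insert 72: R from 58 -> R from 70
Insert 42: L from 58 -> R from 6 -> R from 36 -> L from 57

In-order: [6, 29, 36, 42, 57, 58, 70, 72]


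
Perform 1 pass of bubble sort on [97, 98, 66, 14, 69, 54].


Initial: [97, 98, 66, 14, 69, 54]
Pass 1: [97, 66, 14, 69, 54, 98] (4 swaps)

After 1 pass: [97, 66, 14, 69, 54, 98]


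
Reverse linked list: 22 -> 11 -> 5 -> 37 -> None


Step 1: curr=22, set curr.next=prev(None) | reversed so far: 22
Step 2: curr=11, set curr.next=prev(22) | reversed so far: 11 -> 22
Step 3: curr=5, set curr.next=prev(11) | reversed so far: 5 -> 11 -> 22
Step 4: curr=37, set curr.next=prev(5) | reversed so far: 37 -> 5 -> 11 -> 22

37 -> 5 -> 11 -> 22 -> None


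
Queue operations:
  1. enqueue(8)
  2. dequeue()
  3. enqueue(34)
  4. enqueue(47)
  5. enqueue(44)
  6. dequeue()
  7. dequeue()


enqueue(8) -> [8]
dequeue()->8, []
enqueue(34) -> [34]
enqueue(47) -> [34, 47]
enqueue(44) -> [34, 47, 44]
dequeue()->34, [47, 44]
dequeue()->47, [44]

Final queue: [44]


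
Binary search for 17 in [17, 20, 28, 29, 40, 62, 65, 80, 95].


Step 1: lo=0, hi=8, mid=4, val=40
Step 2: lo=0, hi=3, mid=1, val=20
Step 3: lo=0, hi=0, mid=0, val=17

Found at index 0


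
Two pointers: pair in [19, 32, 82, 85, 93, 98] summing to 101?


lo=0(19)+hi=5(98)=117
lo=0(19)+hi=4(93)=112
lo=0(19)+hi=3(85)=104
lo=0(19)+hi=2(82)=101

Yes: 19+82=101


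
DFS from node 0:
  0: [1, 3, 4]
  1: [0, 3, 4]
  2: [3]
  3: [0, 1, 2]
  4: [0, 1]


Visit 0, push [4, 3, 1]
Visit 1, push [4, 3]
Visit 3, push [2]
Visit 2, push []
Visit 4, push []

DFS order: [0, 1, 3, 2, 4]


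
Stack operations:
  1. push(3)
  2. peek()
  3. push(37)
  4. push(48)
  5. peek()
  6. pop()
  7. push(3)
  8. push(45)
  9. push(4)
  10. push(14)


push(3) -> [3]
peek()->3
push(37) -> [3, 37]
push(48) -> [3, 37, 48]
peek()->48
pop()->48, [3, 37]
push(3) -> [3, 37, 3]
push(45) -> [3, 37, 3, 45]
push(4) -> [3, 37, 3, 45, 4]
push(14) -> [3, 37, 3, 45, 4, 14]

Final stack: [3, 37, 3, 45, 4, 14]


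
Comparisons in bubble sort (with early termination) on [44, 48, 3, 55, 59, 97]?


Algorithm: bubble sort (with early termination)
Input: [44, 48, 3, 55, 59, 97]
Sorted: [3, 44, 48, 55, 59, 97]

12


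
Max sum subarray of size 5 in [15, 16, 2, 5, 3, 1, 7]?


[0:5]: 41
[1:6]: 27
[2:7]: 18

Max: 41 at [0:5]


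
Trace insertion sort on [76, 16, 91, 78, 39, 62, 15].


Initial: [76, 16, 91, 78, 39, 62, 15]
Insert 16: [16, 76, 91, 78, 39, 62, 15]
Insert 91: [16, 76, 91, 78, 39, 62, 15]
Insert 78: [16, 76, 78, 91, 39, 62, 15]
Insert 39: [16, 39, 76, 78, 91, 62, 15]
Insert 62: [16, 39, 62, 76, 78, 91, 15]
Insert 15: [15, 16, 39, 62, 76, 78, 91]

Sorted: [15, 16, 39, 62, 76, 78, 91]


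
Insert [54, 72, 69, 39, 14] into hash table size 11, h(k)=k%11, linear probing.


Insert 54: h=10 -> slot 10
Insert 72: h=6 -> slot 6
Insert 69: h=3 -> slot 3
Insert 39: h=6, 1 probes -> slot 7
Insert 14: h=3, 1 probes -> slot 4

Table: [None, None, None, 69, 14, None, 72, 39, None, None, 54]


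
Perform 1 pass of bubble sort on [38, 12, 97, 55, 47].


Initial: [38, 12, 97, 55, 47]
Pass 1: [12, 38, 55, 47, 97] (3 swaps)

After 1 pass: [12, 38, 55, 47, 97]


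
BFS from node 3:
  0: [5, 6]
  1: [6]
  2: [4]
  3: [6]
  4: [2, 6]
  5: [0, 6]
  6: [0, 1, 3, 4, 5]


Visit 3, enqueue [6]
Visit 6, enqueue [0, 1, 4, 5]
Visit 0, enqueue []
Visit 1, enqueue []
Visit 4, enqueue [2]
Visit 5, enqueue []
Visit 2, enqueue []

BFS order: [3, 6, 0, 1, 4, 5, 2]


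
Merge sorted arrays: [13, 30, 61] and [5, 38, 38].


Take 5 from B
Take 13 from A
Take 30 from A
Take 38 from B
Take 38 from B

Merged: [5, 13, 30, 38, 38, 61]


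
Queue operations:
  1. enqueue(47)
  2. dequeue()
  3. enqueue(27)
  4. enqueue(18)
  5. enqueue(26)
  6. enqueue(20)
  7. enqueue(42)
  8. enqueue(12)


enqueue(47) -> [47]
dequeue()->47, []
enqueue(27) -> [27]
enqueue(18) -> [27, 18]
enqueue(26) -> [27, 18, 26]
enqueue(20) -> [27, 18, 26, 20]
enqueue(42) -> [27, 18, 26, 20, 42]
enqueue(12) -> [27, 18, 26, 20, 42, 12]

Final queue: [27, 18, 26, 20, 42, 12]


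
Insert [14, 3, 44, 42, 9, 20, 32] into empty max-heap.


Insert 14: [14]
Insert 3: [14, 3]
Insert 44: [44, 3, 14]
Insert 42: [44, 42, 14, 3]
Insert 9: [44, 42, 14, 3, 9]
Insert 20: [44, 42, 20, 3, 9, 14]
Insert 32: [44, 42, 32, 3, 9, 14, 20]

Final heap: [44, 42, 32, 3, 9, 14, 20]


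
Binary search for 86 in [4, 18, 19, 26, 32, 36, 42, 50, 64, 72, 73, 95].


Step 1: lo=0, hi=11, mid=5, val=36
Step 2: lo=6, hi=11, mid=8, val=64
Step 3: lo=9, hi=11, mid=10, val=73
Step 4: lo=11, hi=11, mid=11, val=95

Not found


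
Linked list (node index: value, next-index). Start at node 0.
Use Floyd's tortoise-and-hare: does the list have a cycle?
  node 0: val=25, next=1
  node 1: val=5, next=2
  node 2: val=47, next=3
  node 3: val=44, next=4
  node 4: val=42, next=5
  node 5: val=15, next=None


Floyd's tortoise (slow, +1) and hare (fast, +2):
  init: slow=0, fast=0
  step 1: slow=1, fast=2
  step 2: slow=2, fast=4
  step 3: fast 4->5->None, no cycle

Cycle: no


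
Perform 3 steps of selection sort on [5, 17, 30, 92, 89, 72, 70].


Initial: [5, 17, 30, 92, 89, 72, 70]
Step 1: min=5 at 0
  Swap: [5, 17, 30, 92, 89, 72, 70]
Step 2: min=17 at 1
  Swap: [5, 17, 30, 92, 89, 72, 70]
Step 3: min=30 at 2
  Swap: [5, 17, 30, 92, 89, 72, 70]

After 3 steps: [5, 17, 30, 92, 89, 72, 70]


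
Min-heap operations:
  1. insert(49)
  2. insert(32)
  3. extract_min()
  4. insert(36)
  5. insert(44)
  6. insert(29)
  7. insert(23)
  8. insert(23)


insert(49) -> [49]
insert(32) -> [32, 49]
extract_min()->32, [49]
insert(36) -> [36, 49]
insert(44) -> [36, 49, 44]
insert(29) -> [29, 36, 44, 49]
insert(23) -> [23, 29, 44, 49, 36]
insert(23) -> [23, 29, 23, 49, 36, 44]

Final heap: [23, 29, 23, 49, 36, 44]


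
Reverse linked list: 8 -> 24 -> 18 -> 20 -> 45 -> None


Step 1: curr=8, set curr.next=prev(None) | reversed so far: 8
Step 2: curr=24, set curr.next=prev(8) | reversed so far: 24 -> 8
Step 3: curr=18, set curr.next=prev(24) | reversed so far: 18 -> 24 -> 8
Step 4: curr=20, set curr.next=prev(18) | reversed so far: 20 -> 18 -> 24 -> 8
Step 5: curr=45, set curr.next=prev(20) | reversed so far: 45 -> 20 -> 18 -> 24 -> 8

45 -> 20 -> 18 -> 24 -> 8 -> None


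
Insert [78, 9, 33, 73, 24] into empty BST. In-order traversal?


Insert 78: root
Insert 9: L from 78
Insert 33: L from 78 -> R from 9
Insert 73: L from 78 -> R from 9 -> R from 33
Insert 24: L from 78 -> R from 9 -> L from 33

In-order: [9, 24, 33, 73, 78]


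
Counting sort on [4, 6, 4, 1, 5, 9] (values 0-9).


Input: [4, 6, 4, 1, 5, 9]
Counts: [0, 1, 0, 0, 2, 1, 1, 0, 0, 1]

Sorted: [1, 4, 4, 5, 6, 9]


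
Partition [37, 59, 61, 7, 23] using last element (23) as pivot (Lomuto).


Pivot: 23
  7 <= 23: swap -> [7, 59, 61, 37, 23]
Place pivot at 1: [7, 23, 61, 37, 59]

Partitioned: [7, 23, 61, 37, 59]


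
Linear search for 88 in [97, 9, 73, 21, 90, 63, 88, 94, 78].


i=0: 97!=88
i=1: 9!=88
i=2: 73!=88
i=3: 21!=88
i=4: 90!=88
i=5: 63!=88
i=6: 88==88 found!

Found at 6, 7 comps


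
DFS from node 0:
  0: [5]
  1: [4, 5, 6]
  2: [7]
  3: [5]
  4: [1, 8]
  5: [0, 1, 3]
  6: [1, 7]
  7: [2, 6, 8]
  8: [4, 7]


Visit 0, push [5]
Visit 5, push [3, 1]
Visit 1, push [6, 4]
Visit 4, push [8]
Visit 8, push [7]
Visit 7, push [6, 2]
Visit 2, push []
Visit 6, push []
Visit 3, push []

DFS order: [0, 5, 1, 4, 8, 7, 2, 6, 3]


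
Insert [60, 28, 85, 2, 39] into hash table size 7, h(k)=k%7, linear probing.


Insert 60: h=4 -> slot 4
Insert 28: h=0 -> slot 0
Insert 85: h=1 -> slot 1
Insert 2: h=2 -> slot 2
Insert 39: h=4, 1 probes -> slot 5

Table: [28, 85, 2, None, 60, 39, None]


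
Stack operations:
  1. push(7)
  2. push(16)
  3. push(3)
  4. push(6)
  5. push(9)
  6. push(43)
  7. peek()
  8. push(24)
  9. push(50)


push(7) -> [7]
push(16) -> [7, 16]
push(3) -> [7, 16, 3]
push(6) -> [7, 16, 3, 6]
push(9) -> [7, 16, 3, 6, 9]
push(43) -> [7, 16, 3, 6, 9, 43]
peek()->43
push(24) -> [7, 16, 3, 6, 9, 43, 24]
push(50) -> [7, 16, 3, 6, 9, 43, 24, 50]

Final stack: [7, 16, 3, 6, 9, 43, 24, 50]


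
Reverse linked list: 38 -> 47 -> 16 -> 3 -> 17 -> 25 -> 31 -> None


Step 1: curr=38, set curr.next=prev(None) | reversed so far: 38
Step 2: curr=47, set curr.next=prev(38) | reversed so far: 47 -> 38
Step 3: curr=16, set curr.next=prev(47) | reversed so far: 16 -> 47 -> 38
Step 4: curr=3, set curr.next=prev(16) | reversed so far: 3 -> 16 -> 47 -> 38
Step 5: curr=17, set curr.next=prev(3) | reversed so far: 17 -> 3 -> 16 -> 47 -> 38
Step 6: curr=25, set curr.next=prev(17) | reversed so far: 25 -> 17 -> 3 -> 16 -> 47 -> 38
Step 7: curr=31, set curr.next=prev(25) | reversed so far: 31 -> 25 -> 17 -> 3 -> 16 -> 47 -> 38

31 -> 25 -> 17 -> 3 -> 16 -> 47 -> 38 -> None


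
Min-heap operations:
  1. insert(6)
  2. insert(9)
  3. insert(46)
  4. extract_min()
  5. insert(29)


insert(6) -> [6]
insert(9) -> [6, 9]
insert(46) -> [6, 9, 46]
extract_min()->6, [9, 46]
insert(29) -> [9, 46, 29]

Final heap: [9, 46, 29]


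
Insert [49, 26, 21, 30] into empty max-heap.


Insert 49: [49]
Insert 26: [49, 26]
Insert 21: [49, 26, 21]
Insert 30: [49, 30, 21, 26]

Final heap: [49, 30, 21, 26]


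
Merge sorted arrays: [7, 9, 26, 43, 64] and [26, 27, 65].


Take 7 from A
Take 9 from A
Take 26 from A
Take 26 from B
Take 27 from B
Take 43 from A
Take 64 from A

Merged: [7, 9, 26, 26, 27, 43, 64, 65]


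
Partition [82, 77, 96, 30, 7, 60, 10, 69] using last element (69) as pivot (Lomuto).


Pivot: 69
  30 <= 69: swap -> [30, 77, 96, 82, 7, 60, 10, 69]
  7 <= 69: swap -> [30, 7, 96, 82, 77, 60, 10, 69]
  60 <= 69: swap -> [30, 7, 60, 82, 77, 96, 10, 69]
  10 <= 69: swap -> [30, 7, 60, 10, 77, 96, 82, 69]
Place pivot at 4: [30, 7, 60, 10, 69, 96, 82, 77]

Partitioned: [30, 7, 60, 10, 69, 96, 82, 77]


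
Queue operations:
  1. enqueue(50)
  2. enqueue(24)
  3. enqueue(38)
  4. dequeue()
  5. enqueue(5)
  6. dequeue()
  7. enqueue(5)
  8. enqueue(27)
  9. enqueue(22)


enqueue(50) -> [50]
enqueue(24) -> [50, 24]
enqueue(38) -> [50, 24, 38]
dequeue()->50, [24, 38]
enqueue(5) -> [24, 38, 5]
dequeue()->24, [38, 5]
enqueue(5) -> [38, 5, 5]
enqueue(27) -> [38, 5, 5, 27]
enqueue(22) -> [38, 5, 5, 27, 22]

Final queue: [38, 5, 5, 27, 22]


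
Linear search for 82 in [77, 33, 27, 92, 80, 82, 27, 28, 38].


i=0: 77!=82
i=1: 33!=82
i=2: 27!=82
i=3: 92!=82
i=4: 80!=82
i=5: 82==82 found!

Found at 5, 6 comps


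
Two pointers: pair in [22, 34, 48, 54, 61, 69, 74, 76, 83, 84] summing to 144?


lo=0(22)+hi=9(84)=106
lo=1(34)+hi=9(84)=118
lo=2(48)+hi=9(84)=132
lo=3(54)+hi=9(84)=138
lo=4(61)+hi=9(84)=145
lo=4(61)+hi=8(83)=144

Yes: 61+83=144


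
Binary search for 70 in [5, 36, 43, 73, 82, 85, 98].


Step 1: lo=0, hi=6, mid=3, val=73
Step 2: lo=0, hi=2, mid=1, val=36
Step 3: lo=2, hi=2, mid=2, val=43

Not found


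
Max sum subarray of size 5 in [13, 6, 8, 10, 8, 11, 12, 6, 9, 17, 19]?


[0:5]: 45
[1:6]: 43
[2:7]: 49
[3:8]: 47
[4:9]: 46
[5:10]: 55
[6:11]: 63

Max: 63 at [6:11]


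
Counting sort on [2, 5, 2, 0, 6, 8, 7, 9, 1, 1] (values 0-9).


Input: [2, 5, 2, 0, 6, 8, 7, 9, 1, 1]
Counts: [1, 2, 2, 0, 0, 1, 1, 1, 1, 1]

Sorted: [0, 1, 1, 2, 2, 5, 6, 7, 8, 9]


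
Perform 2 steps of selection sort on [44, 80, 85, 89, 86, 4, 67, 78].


Initial: [44, 80, 85, 89, 86, 4, 67, 78]
Step 1: min=4 at 5
  Swap: [4, 80, 85, 89, 86, 44, 67, 78]
Step 2: min=44 at 5
  Swap: [4, 44, 85, 89, 86, 80, 67, 78]

After 2 steps: [4, 44, 85, 89, 86, 80, 67, 78]


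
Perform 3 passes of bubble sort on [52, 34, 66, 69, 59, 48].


Initial: [52, 34, 66, 69, 59, 48]
Pass 1: [34, 52, 66, 59, 48, 69] (3 swaps)
Pass 2: [34, 52, 59, 48, 66, 69] (2 swaps)
Pass 3: [34, 52, 48, 59, 66, 69] (1 swaps)

After 3 passes: [34, 52, 48, 59, 66, 69]


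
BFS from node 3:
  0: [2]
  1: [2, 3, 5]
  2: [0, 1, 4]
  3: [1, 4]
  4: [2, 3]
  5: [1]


Visit 3, enqueue [1, 4]
Visit 1, enqueue [2, 5]
Visit 4, enqueue []
Visit 2, enqueue [0]
Visit 5, enqueue []
Visit 0, enqueue []

BFS order: [3, 1, 4, 2, 5, 0]


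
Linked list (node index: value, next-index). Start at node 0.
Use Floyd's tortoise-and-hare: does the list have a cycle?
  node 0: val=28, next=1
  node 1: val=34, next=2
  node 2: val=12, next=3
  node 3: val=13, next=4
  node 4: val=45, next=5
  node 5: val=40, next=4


Floyd's tortoise (slow, +1) and hare (fast, +2):
  init: slow=0, fast=0
  step 1: slow=1, fast=2
  step 2: slow=2, fast=4
  step 3: slow=3, fast=4
  step 4: slow=4, fast=4
  slow == fast at node 4: cycle detected

Cycle: yes


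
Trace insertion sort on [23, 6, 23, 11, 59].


Initial: [23, 6, 23, 11, 59]
Insert 6: [6, 23, 23, 11, 59]
Insert 23: [6, 23, 23, 11, 59]
Insert 11: [6, 11, 23, 23, 59]
Insert 59: [6, 11, 23, 23, 59]

Sorted: [6, 11, 23, 23, 59]


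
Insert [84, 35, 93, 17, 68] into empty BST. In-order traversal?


Insert 84: root
Insert 35: L from 84
Insert 93: R from 84
Insert 17: L from 84 -> L from 35
Insert 68: L from 84 -> R from 35

In-order: [17, 35, 68, 84, 93]


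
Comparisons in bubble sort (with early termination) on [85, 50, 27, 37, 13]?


Algorithm: bubble sort (with early termination)
Input: [85, 50, 27, 37, 13]
Sorted: [13, 27, 37, 50, 85]

10


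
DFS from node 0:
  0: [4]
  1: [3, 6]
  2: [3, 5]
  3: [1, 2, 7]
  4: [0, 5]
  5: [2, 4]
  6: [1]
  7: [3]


Visit 0, push [4]
Visit 4, push [5]
Visit 5, push [2]
Visit 2, push [3]
Visit 3, push [7, 1]
Visit 1, push [6]
Visit 6, push []
Visit 7, push []

DFS order: [0, 4, 5, 2, 3, 1, 6, 7]


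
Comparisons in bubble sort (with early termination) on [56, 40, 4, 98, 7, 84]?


Algorithm: bubble sort (with early termination)
Input: [56, 40, 4, 98, 7, 84]
Sorted: [4, 7, 40, 56, 84, 98]

14


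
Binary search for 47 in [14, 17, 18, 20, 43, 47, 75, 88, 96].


Step 1: lo=0, hi=8, mid=4, val=43
Step 2: lo=5, hi=8, mid=6, val=75
Step 3: lo=5, hi=5, mid=5, val=47

Found at index 5


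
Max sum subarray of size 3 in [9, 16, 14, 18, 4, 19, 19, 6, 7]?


[0:3]: 39
[1:4]: 48
[2:5]: 36
[3:6]: 41
[4:7]: 42
[5:8]: 44
[6:9]: 32

Max: 48 at [1:4]


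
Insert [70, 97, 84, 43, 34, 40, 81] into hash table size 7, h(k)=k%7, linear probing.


Insert 70: h=0 -> slot 0
Insert 97: h=6 -> slot 6
Insert 84: h=0, 1 probes -> slot 1
Insert 43: h=1, 1 probes -> slot 2
Insert 34: h=6, 4 probes -> slot 3
Insert 40: h=5 -> slot 5
Insert 81: h=4 -> slot 4

Table: [70, 84, 43, 34, 81, 40, 97]


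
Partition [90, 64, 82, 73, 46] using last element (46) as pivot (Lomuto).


Pivot: 46
Place pivot at 0: [46, 64, 82, 73, 90]

Partitioned: [46, 64, 82, 73, 90]


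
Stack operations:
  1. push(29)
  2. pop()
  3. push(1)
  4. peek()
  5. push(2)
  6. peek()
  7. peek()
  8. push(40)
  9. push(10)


push(29) -> [29]
pop()->29, []
push(1) -> [1]
peek()->1
push(2) -> [1, 2]
peek()->2
peek()->2
push(40) -> [1, 2, 40]
push(10) -> [1, 2, 40, 10]

Final stack: [1, 2, 40, 10]


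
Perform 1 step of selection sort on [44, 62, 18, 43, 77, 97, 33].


Initial: [44, 62, 18, 43, 77, 97, 33]
Step 1: min=18 at 2
  Swap: [18, 62, 44, 43, 77, 97, 33]

After 1 step: [18, 62, 44, 43, 77, 97, 33]


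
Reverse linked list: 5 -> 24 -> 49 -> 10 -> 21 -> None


Step 1: curr=5, set curr.next=prev(None) | reversed so far: 5
Step 2: curr=24, set curr.next=prev(5) | reversed so far: 24 -> 5
Step 3: curr=49, set curr.next=prev(24) | reversed so far: 49 -> 24 -> 5
Step 4: curr=10, set curr.next=prev(49) | reversed so far: 10 -> 49 -> 24 -> 5
Step 5: curr=21, set curr.next=prev(10) | reversed so far: 21 -> 10 -> 49 -> 24 -> 5

21 -> 10 -> 49 -> 24 -> 5 -> None


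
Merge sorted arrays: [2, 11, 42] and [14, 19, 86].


Take 2 from A
Take 11 from A
Take 14 from B
Take 19 from B
Take 42 from A

Merged: [2, 11, 14, 19, 42, 86]


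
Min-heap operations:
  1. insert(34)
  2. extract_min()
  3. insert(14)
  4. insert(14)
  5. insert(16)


insert(34) -> [34]
extract_min()->34, []
insert(14) -> [14]
insert(14) -> [14, 14]
insert(16) -> [14, 14, 16]

Final heap: [14, 14, 16]


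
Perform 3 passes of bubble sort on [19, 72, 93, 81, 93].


Initial: [19, 72, 93, 81, 93]
Pass 1: [19, 72, 81, 93, 93] (1 swaps)
Pass 2: [19, 72, 81, 93, 93] (0 swaps)
Pass 3: [19, 72, 81, 93, 93] (0 swaps)

After 3 passes: [19, 72, 81, 93, 93]


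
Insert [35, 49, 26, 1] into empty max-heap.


Insert 35: [35]
Insert 49: [49, 35]
Insert 26: [49, 35, 26]
Insert 1: [49, 35, 26, 1]

Final heap: [49, 35, 26, 1]


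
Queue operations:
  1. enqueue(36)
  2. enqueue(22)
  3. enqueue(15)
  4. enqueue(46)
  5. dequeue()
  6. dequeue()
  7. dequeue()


enqueue(36) -> [36]
enqueue(22) -> [36, 22]
enqueue(15) -> [36, 22, 15]
enqueue(46) -> [36, 22, 15, 46]
dequeue()->36, [22, 15, 46]
dequeue()->22, [15, 46]
dequeue()->15, [46]

Final queue: [46]


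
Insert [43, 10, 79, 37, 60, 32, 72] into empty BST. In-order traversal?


Insert 43: root
Insert 10: L from 43
Insert 79: R from 43
Insert 37: L from 43 -> R from 10
Insert 60: R from 43 -> L from 79
Insert 32: L from 43 -> R from 10 -> L from 37
Insert 72: R from 43 -> L from 79 -> R from 60

In-order: [10, 32, 37, 43, 60, 72, 79]


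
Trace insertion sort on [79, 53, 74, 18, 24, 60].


Initial: [79, 53, 74, 18, 24, 60]
Insert 53: [53, 79, 74, 18, 24, 60]
Insert 74: [53, 74, 79, 18, 24, 60]
Insert 18: [18, 53, 74, 79, 24, 60]
Insert 24: [18, 24, 53, 74, 79, 60]
Insert 60: [18, 24, 53, 60, 74, 79]

Sorted: [18, 24, 53, 60, 74, 79]


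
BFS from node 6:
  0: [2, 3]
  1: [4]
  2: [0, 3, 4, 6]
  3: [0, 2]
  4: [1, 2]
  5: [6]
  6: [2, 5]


Visit 6, enqueue [2, 5]
Visit 2, enqueue [0, 3, 4]
Visit 5, enqueue []
Visit 0, enqueue []
Visit 3, enqueue []
Visit 4, enqueue [1]
Visit 1, enqueue []

BFS order: [6, 2, 5, 0, 3, 4, 1]


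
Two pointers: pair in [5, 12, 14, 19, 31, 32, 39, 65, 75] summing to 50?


lo=0(5)+hi=8(75)=80
lo=0(5)+hi=7(65)=70
lo=0(5)+hi=6(39)=44
lo=1(12)+hi=6(39)=51
lo=1(12)+hi=5(32)=44
lo=2(14)+hi=5(32)=46
lo=3(19)+hi=5(32)=51
lo=3(19)+hi=4(31)=50

Yes: 19+31=50


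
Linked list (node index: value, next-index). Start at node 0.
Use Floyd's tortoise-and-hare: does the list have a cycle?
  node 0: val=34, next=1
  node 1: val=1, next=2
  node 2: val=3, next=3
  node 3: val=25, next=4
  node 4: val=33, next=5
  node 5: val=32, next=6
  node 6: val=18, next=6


Floyd's tortoise (slow, +1) and hare (fast, +2):
  init: slow=0, fast=0
  step 1: slow=1, fast=2
  step 2: slow=2, fast=4
  step 3: slow=3, fast=6
  step 4: slow=4, fast=6
  step 5: slow=5, fast=6
  step 6: slow=6, fast=6
  slow == fast at node 6: cycle detected

Cycle: yes


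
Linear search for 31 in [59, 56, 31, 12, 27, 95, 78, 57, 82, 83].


i=0: 59!=31
i=1: 56!=31
i=2: 31==31 found!

Found at 2, 3 comps


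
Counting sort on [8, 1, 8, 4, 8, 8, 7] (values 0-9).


Input: [8, 1, 8, 4, 8, 8, 7]
Counts: [0, 1, 0, 0, 1, 0, 0, 1, 4, 0]

Sorted: [1, 4, 7, 8, 8, 8, 8]


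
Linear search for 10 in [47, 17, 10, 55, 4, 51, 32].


i=0: 47!=10
i=1: 17!=10
i=2: 10==10 found!

Found at 2, 3 comps


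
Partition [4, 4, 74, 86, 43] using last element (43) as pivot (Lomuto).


Pivot: 43
  4 <= 43: advance i (no swap)
  4 <= 43: advance i (no swap)
Place pivot at 2: [4, 4, 43, 86, 74]

Partitioned: [4, 4, 43, 86, 74]


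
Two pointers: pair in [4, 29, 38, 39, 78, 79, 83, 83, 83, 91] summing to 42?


lo=0(4)+hi=9(91)=95
lo=0(4)+hi=8(83)=87
lo=0(4)+hi=7(83)=87
lo=0(4)+hi=6(83)=87
lo=0(4)+hi=5(79)=83
lo=0(4)+hi=4(78)=82
lo=0(4)+hi=3(39)=43
lo=0(4)+hi=2(38)=42

Yes: 4+38=42


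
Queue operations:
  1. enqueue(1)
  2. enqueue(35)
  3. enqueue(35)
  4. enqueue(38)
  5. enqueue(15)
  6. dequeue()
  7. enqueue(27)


enqueue(1) -> [1]
enqueue(35) -> [1, 35]
enqueue(35) -> [1, 35, 35]
enqueue(38) -> [1, 35, 35, 38]
enqueue(15) -> [1, 35, 35, 38, 15]
dequeue()->1, [35, 35, 38, 15]
enqueue(27) -> [35, 35, 38, 15, 27]

Final queue: [35, 35, 38, 15, 27]


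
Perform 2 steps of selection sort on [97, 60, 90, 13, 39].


Initial: [97, 60, 90, 13, 39]
Step 1: min=13 at 3
  Swap: [13, 60, 90, 97, 39]
Step 2: min=39 at 4
  Swap: [13, 39, 90, 97, 60]

After 2 steps: [13, 39, 90, 97, 60]


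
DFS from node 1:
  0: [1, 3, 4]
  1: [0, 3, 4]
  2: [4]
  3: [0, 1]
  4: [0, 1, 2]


Visit 1, push [4, 3, 0]
Visit 0, push [4, 3]
Visit 3, push []
Visit 4, push [2]
Visit 2, push []

DFS order: [1, 0, 3, 4, 2]


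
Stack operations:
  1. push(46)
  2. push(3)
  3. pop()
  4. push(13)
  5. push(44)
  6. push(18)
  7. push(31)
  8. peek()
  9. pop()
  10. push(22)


push(46) -> [46]
push(3) -> [46, 3]
pop()->3, [46]
push(13) -> [46, 13]
push(44) -> [46, 13, 44]
push(18) -> [46, 13, 44, 18]
push(31) -> [46, 13, 44, 18, 31]
peek()->31
pop()->31, [46, 13, 44, 18]
push(22) -> [46, 13, 44, 18, 22]

Final stack: [46, 13, 44, 18, 22]


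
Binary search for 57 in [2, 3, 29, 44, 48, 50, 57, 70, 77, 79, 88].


Step 1: lo=0, hi=10, mid=5, val=50
Step 2: lo=6, hi=10, mid=8, val=77
Step 3: lo=6, hi=7, mid=6, val=57

Found at index 6


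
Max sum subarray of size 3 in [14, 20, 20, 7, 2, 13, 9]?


[0:3]: 54
[1:4]: 47
[2:5]: 29
[3:6]: 22
[4:7]: 24

Max: 54 at [0:3]


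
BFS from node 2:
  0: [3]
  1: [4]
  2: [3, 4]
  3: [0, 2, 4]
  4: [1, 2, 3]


Visit 2, enqueue [3, 4]
Visit 3, enqueue [0]
Visit 4, enqueue [1]
Visit 0, enqueue []
Visit 1, enqueue []

BFS order: [2, 3, 4, 0, 1]


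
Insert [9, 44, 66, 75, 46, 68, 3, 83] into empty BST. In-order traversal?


Insert 9: root
Insert 44: R from 9
Insert 66: R from 9 -> R from 44
Insert 75: R from 9 -> R from 44 -> R from 66
Insert 46: R from 9 -> R from 44 -> L from 66
Insert 68: R from 9 -> R from 44 -> R from 66 -> L from 75
Insert 3: L from 9
Insert 83: R from 9 -> R from 44 -> R from 66 -> R from 75

In-order: [3, 9, 44, 46, 66, 68, 75, 83]


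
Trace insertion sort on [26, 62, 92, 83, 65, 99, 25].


Initial: [26, 62, 92, 83, 65, 99, 25]
Insert 62: [26, 62, 92, 83, 65, 99, 25]
Insert 92: [26, 62, 92, 83, 65, 99, 25]
Insert 83: [26, 62, 83, 92, 65, 99, 25]
Insert 65: [26, 62, 65, 83, 92, 99, 25]
Insert 99: [26, 62, 65, 83, 92, 99, 25]
Insert 25: [25, 26, 62, 65, 83, 92, 99]

Sorted: [25, 26, 62, 65, 83, 92, 99]


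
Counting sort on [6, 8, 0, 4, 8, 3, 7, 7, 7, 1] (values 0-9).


Input: [6, 8, 0, 4, 8, 3, 7, 7, 7, 1]
Counts: [1, 1, 0, 1, 1, 0, 1, 3, 2, 0]

Sorted: [0, 1, 3, 4, 6, 7, 7, 7, 8, 8]


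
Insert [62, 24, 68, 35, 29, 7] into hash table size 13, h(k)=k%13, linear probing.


Insert 62: h=10 -> slot 10
Insert 24: h=11 -> slot 11
Insert 68: h=3 -> slot 3
Insert 35: h=9 -> slot 9
Insert 29: h=3, 1 probes -> slot 4
Insert 7: h=7 -> slot 7

Table: [None, None, None, 68, 29, None, None, 7, None, 35, 62, 24, None]


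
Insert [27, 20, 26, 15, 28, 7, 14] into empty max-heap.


Insert 27: [27]
Insert 20: [27, 20]
Insert 26: [27, 20, 26]
Insert 15: [27, 20, 26, 15]
Insert 28: [28, 27, 26, 15, 20]
Insert 7: [28, 27, 26, 15, 20, 7]
Insert 14: [28, 27, 26, 15, 20, 7, 14]

Final heap: [28, 27, 26, 15, 20, 7, 14]


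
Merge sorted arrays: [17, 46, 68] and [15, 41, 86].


Take 15 from B
Take 17 from A
Take 41 from B
Take 46 from A
Take 68 from A

Merged: [15, 17, 41, 46, 68, 86]


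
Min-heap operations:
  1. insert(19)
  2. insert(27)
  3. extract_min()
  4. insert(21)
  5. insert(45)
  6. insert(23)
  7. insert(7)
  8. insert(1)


insert(19) -> [19]
insert(27) -> [19, 27]
extract_min()->19, [27]
insert(21) -> [21, 27]
insert(45) -> [21, 27, 45]
insert(23) -> [21, 23, 45, 27]
insert(7) -> [7, 21, 45, 27, 23]
insert(1) -> [1, 21, 7, 27, 23, 45]

Final heap: [1, 21, 7, 27, 23, 45]


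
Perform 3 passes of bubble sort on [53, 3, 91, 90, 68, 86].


Initial: [53, 3, 91, 90, 68, 86]
Pass 1: [3, 53, 90, 68, 86, 91] (4 swaps)
Pass 2: [3, 53, 68, 86, 90, 91] (2 swaps)
Pass 3: [3, 53, 68, 86, 90, 91] (0 swaps)

After 3 passes: [3, 53, 68, 86, 90, 91]


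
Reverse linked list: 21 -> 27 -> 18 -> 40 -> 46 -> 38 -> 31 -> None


Step 1: curr=21, set curr.next=prev(None) | reversed so far: 21
Step 2: curr=27, set curr.next=prev(21) | reversed so far: 27 -> 21
Step 3: curr=18, set curr.next=prev(27) | reversed so far: 18 -> 27 -> 21
Step 4: curr=40, set curr.next=prev(18) | reversed so far: 40 -> 18 -> 27 -> 21
Step 5: curr=46, set curr.next=prev(40) | reversed so far: 46 -> 40 -> 18 -> 27 -> 21
Step 6: curr=38, set curr.next=prev(46) | reversed so far: 38 -> 46 -> 40 -> 18 -> 27 -> 21
Step 7: curr=31, set curr.next=prev(38) | reversed so far: 31 -> 38 -> 46 -> 40 -> 18 -> 27 -> 21

31 -> 38 -> 46 -> 40 -> 18 -> 27 -> 21 -> None


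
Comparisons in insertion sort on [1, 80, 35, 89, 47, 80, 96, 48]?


Algorithm: insertion sort
Input: [1, 80, 35, 89, 47, 80, 96, 48]
Sorted: [1, 35, 47, 48, 80, 80, 89, 96]

15


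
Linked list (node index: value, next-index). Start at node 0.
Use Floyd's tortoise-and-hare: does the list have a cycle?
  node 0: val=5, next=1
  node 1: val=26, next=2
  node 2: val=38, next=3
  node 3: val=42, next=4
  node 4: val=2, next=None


Floyd's tortoise (slow, +1) and hare (fast, +2):
  init: slow=0, fast=0
  step 1: slow=1, fast=2
  step 2: slow=2, fast=4
  step 3: fast -> None, no cycle

Cycle: no


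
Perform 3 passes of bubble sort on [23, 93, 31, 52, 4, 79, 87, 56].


Initial: [23, 93, 31, 52, 4, 79, 87, 56]
Pass 1: [23, 31, 52, 4, 79, 87, 56, 93] (6 swaps)
Pass 2: [23, 31, 4, 52, 79, 56, 87, 93] (2 swaps)
Pass 3: [23, 4, 31, 52, 56, 79, 87, 93] (2 swaps)

After 3 passes: [23, 4, 31, 52, 56, 79, 87, 93]


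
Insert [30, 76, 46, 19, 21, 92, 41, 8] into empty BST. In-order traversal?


Insert 30: root
Insert 76: R from 30
Insert 46: R from 30 -> L from 76
Insert 19: L from 30
Insert 21: L from 30 -> R from 19
Insert 92: R from 30 -> R from 76
Insert 41: R from 30 -> L from 76 -> L from 46
Insert 8: L from 30 -> L from 19

In-order: [8, 19, 21, 30, 41, 46, 76, 92]


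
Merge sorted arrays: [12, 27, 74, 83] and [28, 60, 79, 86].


Take 12 from A
Take 27 from A
Take 28 from B
Take 60 from B
Take 74 from A
Take 79 from B
Take 83 from A

Merged: [12, 27, 28, 60, 74, 79, 83, 86]


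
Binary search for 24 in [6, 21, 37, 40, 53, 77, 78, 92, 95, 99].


Step 1: lo=0, hi=9, mid=4, val=53
Step 2: lo=0, hi=3, mid=1, val=21
Step 3: lo=2, hi=3, mid=2, val=37

Not found


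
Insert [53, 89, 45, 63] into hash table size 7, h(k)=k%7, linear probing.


Insert 53: h=4 -> slot 4
Insert 89: h=5 -> slot 5
Insert 45: h=3 -> slot 3
Insert 63: h=0 -> slot 0

Table: [63, None, None, 45, 53, 89, None]
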